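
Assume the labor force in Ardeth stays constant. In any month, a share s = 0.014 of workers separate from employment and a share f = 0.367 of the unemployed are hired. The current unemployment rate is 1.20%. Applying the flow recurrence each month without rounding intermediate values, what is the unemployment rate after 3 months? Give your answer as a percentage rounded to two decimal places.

Unemployment rate after three months ≈ 3.09%.

With a fixed labor force, u_{t+1} = u_t + s·(1−u_t) − f·u_t = u_t·(1−s−f) + s.
Here 1−s−f = 0.619 and s = 0.014.
u_1 = 0.012000 × 0.619 + 0.014 = 0.021428.
u_2 = 0.021428 × 0.619 + 0.014 = 0.027264.
u_3 = 0.027264 × 0.619 + 0.014 = 0.030876.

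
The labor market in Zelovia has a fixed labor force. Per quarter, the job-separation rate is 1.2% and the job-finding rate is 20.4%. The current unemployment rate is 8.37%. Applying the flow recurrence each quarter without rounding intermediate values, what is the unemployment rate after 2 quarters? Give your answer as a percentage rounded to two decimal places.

Unemployment rate after two quarters ≈ 7.29%.

With a fixed labor force, u_{t+1} = u_t + s·(1−u_t) − f·u_t = u_t·(1−s−f) + s.
Here 1−s−f = 0.784 and s = 0.012.
u_1 = 0.083700 × 0.784 + 0.012 = 0.077621.
u_2 = 0.077621 × 0.784 + 0.012 = 0.072855.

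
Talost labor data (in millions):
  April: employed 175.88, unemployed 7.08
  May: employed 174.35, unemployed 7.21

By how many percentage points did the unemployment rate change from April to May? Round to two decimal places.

April: labor force = 175.88 + 7.08 = 182.96; u = 7.08/182.96 = 3.87%.
May: labor force = 174.35 + 7.21 = 181.56; u = 7.21/181.56 = 3.97%.
Change = 3.97% − 3.87% = +0.10 pp.

The unemployment rate changed by +0.10 percentage points.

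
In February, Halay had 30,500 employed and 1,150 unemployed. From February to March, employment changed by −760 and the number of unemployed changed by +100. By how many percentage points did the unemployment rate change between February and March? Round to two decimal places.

The unemployment rate changed by +0.40 percentage points.

February: labor force = 30,500 + 1,150 = 31,650; u = 1,150/31,650 = 3.63%.
March: labor force = 29,740 + 1,250 = 30,990; u = 1,250/30,990 = 4.03%.
Change = 4.03% − 3.63% = +0.40 pp.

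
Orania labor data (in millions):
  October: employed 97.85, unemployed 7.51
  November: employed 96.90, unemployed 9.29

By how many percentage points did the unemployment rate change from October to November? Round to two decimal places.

The unemployment rate changed by +1.62 percentage points.

October: labor force = 97.85 + 7.51 = 105.36; u = 7.51/105.36 = 7.13%.
November: labor force = 96.90 + 9.29 = 106.19; u = 9.29/106.19 = 8.75%.
Change = 8.75% − 7.13% = +1.62 pp.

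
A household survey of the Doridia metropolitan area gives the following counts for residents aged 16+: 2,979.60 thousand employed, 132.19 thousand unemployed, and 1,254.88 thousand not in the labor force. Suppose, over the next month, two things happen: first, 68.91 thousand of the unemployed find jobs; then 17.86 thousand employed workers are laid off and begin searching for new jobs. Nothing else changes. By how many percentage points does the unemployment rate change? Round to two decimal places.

The unemployment rate changes by −1.64 percentage points.

Initially, labor force = 2,979.60 + 132.19 = 3,111.79 thousand, so u = 132.19/3,111.79 = 4.25%.
After the first change, unemployed falls and employed rises by 68.91; labor force unchanged → E = 3,048.51, U = 63.28, labor force = 3,111.79 thousand.
After the second change, employed falls and unemployed rises by 17.86; labor force unchanged → E = 3,030.65, U = 81.14, labor force = 3,111.79 thousand.
New unemployment rate = 81.14 / 3,111.79 = 2.61%.
Change = 2.61% − 4.25% = −1.64 percentage points.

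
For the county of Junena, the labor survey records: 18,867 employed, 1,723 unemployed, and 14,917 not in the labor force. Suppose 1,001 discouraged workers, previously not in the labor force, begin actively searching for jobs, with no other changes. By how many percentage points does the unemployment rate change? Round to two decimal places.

The unemployment rate changes by +4.25 percentage points.

Initially, labor force = 18,867 + 1,723 = 20,590, so u = 1,723/20,590 = 8.37%.
After the change, unemployed and labor force both rise by 1,001 → E = 18,867, U = 2,724, labor force = 21,591.
New unemployment rate = 2,724 / 21,591 = 12.62%.
Change = 12.62% − 8.37% = +4.25 percentage points.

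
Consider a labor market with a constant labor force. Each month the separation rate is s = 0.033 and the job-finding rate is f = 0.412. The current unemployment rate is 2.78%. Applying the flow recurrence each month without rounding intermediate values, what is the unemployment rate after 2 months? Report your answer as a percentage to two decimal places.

With a fixed labor force, u_{t+1} = u_t + s·(1−u_t) − f·u_t = u_t·(1−s−f) + s.
Here 1−s−f = 0.555 and s = 0.033.
u_1 = 0.027800 × 0.555 + 0.033 = 0.048429.
u_2 = 0.048429 × 0.555 + 0.033 = 0.059878.

Unemployment rate after two months ≈ 5.99%.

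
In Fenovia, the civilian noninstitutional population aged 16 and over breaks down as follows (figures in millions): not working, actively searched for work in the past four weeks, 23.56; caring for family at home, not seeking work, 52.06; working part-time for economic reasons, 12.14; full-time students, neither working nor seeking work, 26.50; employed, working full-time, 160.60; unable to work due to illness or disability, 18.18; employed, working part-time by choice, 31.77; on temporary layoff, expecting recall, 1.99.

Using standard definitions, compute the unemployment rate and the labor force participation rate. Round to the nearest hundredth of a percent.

Unemployment rate ≈ 11.11%; labor force participation rate ≈ 70.40%.

Employed = 12.14 + 160.60 + 31.77 = 204.51 million (anyone who worked, including part-time for economic reasons, counts as employed).
Unemployed = 23.56 + 1.99 = 25.55 million (jobless and actively searching, or on temporary layoff).
Labor force = 204.51 + 25.55 = 230.06 million.
Not in labor force = 52.06 + 26.50 + 18.18 = 96.74 million (those not working and not actively searching are outside the labor force).
Civilian working-age population = 230.06 + 96.74 = 326.80 million.
Unemployment rate = 25.55 / 230.06 = 11.11%.
Labor force participation rate = 230.06 / 326.80 = 70.40%.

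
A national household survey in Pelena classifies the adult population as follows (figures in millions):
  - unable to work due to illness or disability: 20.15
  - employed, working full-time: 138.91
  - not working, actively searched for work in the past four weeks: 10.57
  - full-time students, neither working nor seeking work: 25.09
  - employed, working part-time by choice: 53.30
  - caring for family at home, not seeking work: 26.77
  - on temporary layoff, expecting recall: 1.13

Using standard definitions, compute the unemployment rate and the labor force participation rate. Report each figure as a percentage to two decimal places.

Employed = 138.91 + 53.30 = 192.21 million.
Unemployed = 10.57 + 1.13 = 11.70 million (jobless and actively searching, or on temporary layoff).
Labor force = 192.21 + 11.70 = 203.91 million.
Not in labor force = 20.15 + 25.09 + 26.77 = 72.01 million (those not working and not actively searching are outside the labor force).
Civilian working-age population = 203.91 + 72.01 = 275.92 million.
Unemployment rate = 11.70 / 203.91 = 5.74%.
Labor force participation rate = 203.91 / 275.92 = 73.90%.

Unemployment rate ≈ 5.74%; labor force participation rate ≈ 73.90%.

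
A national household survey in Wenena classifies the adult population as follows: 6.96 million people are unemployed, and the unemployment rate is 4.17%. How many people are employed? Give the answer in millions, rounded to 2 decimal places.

Labor force = U / u = 6.96 / 0.0417 ≈ 166.91 million.
Employed = labor force − unemployed = 166.91 − 6.96 = 159.95 million.

About 159.95 million are employed.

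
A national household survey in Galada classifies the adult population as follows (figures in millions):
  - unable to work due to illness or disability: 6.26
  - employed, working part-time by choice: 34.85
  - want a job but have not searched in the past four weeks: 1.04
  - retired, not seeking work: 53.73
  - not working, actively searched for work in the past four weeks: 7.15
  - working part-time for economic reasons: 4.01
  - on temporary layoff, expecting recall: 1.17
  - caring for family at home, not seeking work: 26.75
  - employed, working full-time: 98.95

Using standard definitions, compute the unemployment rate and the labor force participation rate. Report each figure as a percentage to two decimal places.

Employed = 34.85 + 4.01 + 98.95 = 137.81 million (anyone who worked, including part-time for economic reasons, counts as employed).
Unemployed = 7.15 + 1.17 = 8.32 million (jobless and actively searching, or on temporary layoff).
Labor force = 137.81 + 8.32 = 146.13 million.
Not in labor force = 6.26 + 1.04 + 53.73 + 26.75 = 87.78 million (those not working and not actively searching are outside the labor force — including those who want a job but have given up searching).
Civilian working-age population = 146.13 + 87.78 = 233.91 million.
Unemployment rate = 8.32 / 146.13 = 5.69%.
Labor force participation rate = 146.13 / 233.91 = 62.47%.

Unemployment rate ≈ 5.69%; labor force participation rate ≈ 62.47%.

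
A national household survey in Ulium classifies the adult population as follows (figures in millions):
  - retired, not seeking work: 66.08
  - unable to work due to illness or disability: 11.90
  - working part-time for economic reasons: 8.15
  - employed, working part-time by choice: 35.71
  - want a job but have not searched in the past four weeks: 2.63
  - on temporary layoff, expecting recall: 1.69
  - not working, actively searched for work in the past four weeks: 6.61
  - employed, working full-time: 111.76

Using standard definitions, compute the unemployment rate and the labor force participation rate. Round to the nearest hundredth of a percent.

Unemployment rate ≈ 5.06%; labor force participation rate ≈ 67.03%.

Employed = 8.15 + 35.71 + 111.76 = 155.62 million (anyone who worked, including part-time for economic reasons, counts as employed).
Unemployed = 1.69 + 6.61 = 8.30 million (jobless and actively searching, or on temporary layoff).
Labor force = 155.62 + 8.30 = 163.92 million.
Not in labor force = 66.08 + 11.90 + 2.63 = 80.61 million (those not working and not actively searching are outside the labor force — including those who want a job but have given up searching).
Civilian working-age population = 163.92 + 80.61 = 244.53 million.
Unemployment rate = 8.30 / 163.92 = 5.06%.
Labor force participation rate = 163.92 / 244.53 = 67.03%.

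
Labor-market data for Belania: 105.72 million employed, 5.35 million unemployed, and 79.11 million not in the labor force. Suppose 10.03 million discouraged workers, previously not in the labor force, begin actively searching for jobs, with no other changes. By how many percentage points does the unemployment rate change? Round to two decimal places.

Initially, labor force = 105.72 + 5.35 = 111.07 million, so u = 5.35/111.07 = 4.82%.
After the change, unemployed and labor force both rise by 10.03 → E = 105.72, U = 15.38, labor force = 121.10 million.
New unemployment rate = 15.38 / 121.10 = 12.70%.
Change = 12.70% − 4.82% = +7.88 percentage points.

The unemployment rate changes by +7.88 percentage points.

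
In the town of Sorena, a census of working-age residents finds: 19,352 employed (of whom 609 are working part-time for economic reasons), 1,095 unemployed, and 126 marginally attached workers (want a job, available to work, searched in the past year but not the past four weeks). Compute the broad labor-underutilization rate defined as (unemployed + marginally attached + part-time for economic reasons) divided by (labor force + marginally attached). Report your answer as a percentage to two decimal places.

Labor force = 19,352 + 1,095 = 20,447.
Numerator = 1,095 + 126 + 609 = 1,830.
Denominator = 20,447 + 126 = 20,573.
Broad rate = 1,830 / 20,573 = 8.90%.

Broad underutilization rate ≈ 8.90%.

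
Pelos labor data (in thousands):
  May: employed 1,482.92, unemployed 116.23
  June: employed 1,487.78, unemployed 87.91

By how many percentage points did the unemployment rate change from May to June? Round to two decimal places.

May: labor force = 1,482.92 + 116.23 = 1,599.15; u = 116.23/1,599.15 = 7.27%.
June: labor force = 1,487.78 + 87.91 = 1,575.69; u = 87.91/1,575.69 = 5.58%.
Change = 5.58% − 7.27% = −1.69 pp.

The unemployment rate changed by −1.69 percentage points.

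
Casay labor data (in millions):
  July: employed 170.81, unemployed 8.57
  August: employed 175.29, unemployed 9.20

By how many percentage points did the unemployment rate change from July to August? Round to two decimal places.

The unemployment rate changed by +0.21 percentage points.

July: labor force = 170.81 + 8.57 = 179.38; u = 8.57/179.38 = 4.78%.
August: labor force = 175.29 + 9.20 = 184.49; u = 9.20/184.49 = 4.99%.
Change = 4.99% − 4.78% = +0.21 pp.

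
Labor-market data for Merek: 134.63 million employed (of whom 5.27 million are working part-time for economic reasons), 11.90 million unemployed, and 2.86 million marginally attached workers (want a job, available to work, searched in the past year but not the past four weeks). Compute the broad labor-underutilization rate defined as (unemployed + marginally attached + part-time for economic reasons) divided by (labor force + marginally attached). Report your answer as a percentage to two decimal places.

Broad underutilization rate ≈ 13.41%.

Labor force = 134.63 + 11.90 = 146.53 million.
Numerator = 11.90 + 2.86 + 5.27 = 20.03 million.
Denominator = 146.53 + 2.86 = 149.39 million.
Broad rate = 20.03 / 149.39 = 13.41%.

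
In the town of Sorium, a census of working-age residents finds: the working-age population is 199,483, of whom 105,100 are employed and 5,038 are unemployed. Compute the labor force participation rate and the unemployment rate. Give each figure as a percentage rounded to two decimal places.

Labor force = employed + unemployed = 105,100 + 5,038 = 110,138.
Unemployment rate = 5,038 / 110,138 = 4.57%.
Labor force participation rate = 110,138 / 199,483 = 55.21%.

Labor force participation rate ≈ 55.21%; unemployment rate ≈ 4.57%.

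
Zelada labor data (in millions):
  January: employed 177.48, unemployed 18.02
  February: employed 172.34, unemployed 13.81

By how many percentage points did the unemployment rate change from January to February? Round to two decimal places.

January: labor force = 177.48 + 18.02 = 195.50; u = 18.02/195.50 = 9.22%.
February: labor force = 172.34 + 13.81 = 186.15; u = 13.81/186.15 = 7.42%.
Change = 7.42% − 9.22% = −1.80 pp.

The unemployment rate changed by −1.80 percentage points.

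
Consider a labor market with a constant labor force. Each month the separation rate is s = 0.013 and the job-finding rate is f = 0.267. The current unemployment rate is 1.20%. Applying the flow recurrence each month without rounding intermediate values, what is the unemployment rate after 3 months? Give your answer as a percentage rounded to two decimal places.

With a fixed labor force, u_{t+1} = u_t + s·(1−u_t) − f·u_t = u_t·(1−s−f) + s.
Here 1−s−f = 0.720 and s = 0.013.
u_1 = 0.012000 × 0.720 + 0.013 = 0.021640.
u_2 = 0.021640 × 0.720 + 0.013 = 0.028581.
u_3 = 0.028581 × 0.720 + 0.013 = 0.033578.

Unemployment rate after three months ≈ 3.36%.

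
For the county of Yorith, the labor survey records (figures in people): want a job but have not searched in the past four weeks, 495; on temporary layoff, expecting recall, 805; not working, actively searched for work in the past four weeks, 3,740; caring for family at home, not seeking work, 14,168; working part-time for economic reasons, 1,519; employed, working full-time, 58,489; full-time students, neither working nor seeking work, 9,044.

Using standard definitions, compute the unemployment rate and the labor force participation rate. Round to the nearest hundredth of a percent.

Unemployment rate ≈ 7.04%; labor force participation rate ≈ 73.14%.

Employed = 1,519 + 58,489 = 60,008 (anyone who worked, including part-time for economic reasons, counts as employed).
Unemployed = 805 + 3,740 = 4,545 (jobless and actively searching, or on temporary layoff).
Labor force = 60,008 + 4,545 = 64,553.
Not in labor force = 495 + 14,168 + 9,044 = 23,707 (those not working and not actively searching are outside the labor force — including those who want a job but have given up searching).
Civilian working-age population = 64,553 + 23,707 = 88,260.
Unemployment rate = 4,545 / 64,553 = 7.04%.
Labor force participation rate = 64,553 / 88,260 = 73.14%.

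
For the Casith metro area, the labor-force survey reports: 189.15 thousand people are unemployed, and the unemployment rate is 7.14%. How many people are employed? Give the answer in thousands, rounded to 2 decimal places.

Labor force = U / u = 189.15 / 0.0714 ≈ 2,649.16 thousand.
Employed = labor force − unemployed = 2,649.16 − 189.15 = 2,460.01 thousand.

About 2,460.01 thousand are employed.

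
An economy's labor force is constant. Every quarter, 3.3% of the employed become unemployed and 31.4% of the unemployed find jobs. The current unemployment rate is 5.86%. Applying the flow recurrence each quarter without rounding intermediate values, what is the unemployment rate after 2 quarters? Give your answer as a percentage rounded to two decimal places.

With a fixed labor force, u_{t+1} = u_t + s·(1−u_t) − f·u_t = u_t·(1−s−f) + s.
Here 1−s−f = 0.653 and s = 0.033.
u_1 = 0.058600 × 0.653 + 0.033 = 0.071266.
u_2 = 0.071266 × 0.653 + 0.033 = 0.079537.

Unemployment rate after two quarters ≈ 7.95%.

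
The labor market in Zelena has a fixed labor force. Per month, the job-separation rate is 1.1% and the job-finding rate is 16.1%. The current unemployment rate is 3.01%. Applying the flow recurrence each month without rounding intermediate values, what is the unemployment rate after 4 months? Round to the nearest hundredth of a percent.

Unemployment rate after four months ≈ 4.80%.

With a fixed labor force, u_{t+1} = u_t + s·(1−u_t) − f·u_t = u_t·(1−s−f) + s.
Here 1−s−f = 0.828 and s = 0.011.
u_1 = 0.030100 × 0.828 + 0.011 = 0.035923.
u_2 = 0.035923 × 0.828 + 0.011 = 0.040744.
u_3 = 0.040744 × 0.828 + 0.011 = 0.044736.
u_4 = 0.044736 × 0.828 + 0.011 = 0.048041.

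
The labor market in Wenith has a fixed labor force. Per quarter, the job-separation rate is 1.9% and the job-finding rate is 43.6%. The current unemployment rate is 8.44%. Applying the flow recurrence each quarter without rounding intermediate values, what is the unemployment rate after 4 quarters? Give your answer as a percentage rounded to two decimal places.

With a fixed labor force, u_{t+1} = u_t + s·(1−u_t) − f·u_t = u_t·(1−s−f) + s.
Here 1−s−f = 0.545 and s = 0.019.
u_1 = 0.084400 × 0.545 + 0.019 = 0.064998.
u_2 = 0.064998 × 0.545 + 0.019 = 0.054424.
u_3 = 0.054424 × 0.545 + 0.019 = 0.048661.
u_4 = 0.048661 × 0.545 + 0.019 = 0.045520.

Unemployment rate after four quarters ≈ 4.55%.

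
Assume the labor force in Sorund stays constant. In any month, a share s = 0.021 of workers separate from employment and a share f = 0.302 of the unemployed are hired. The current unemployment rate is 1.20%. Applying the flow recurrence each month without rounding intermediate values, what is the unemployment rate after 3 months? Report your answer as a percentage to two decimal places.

With a fixed labor force, u_{t+1} = u_t + s·(1−u_t) − f·u_t = u_t·(1−s−f) + s.
Here 1−s−f = 0.677 and s = 0.021.
u_1 = 0.012000 × 0.677 + 0.021 = 0.029124.
u_2 = 0.029124 × 0.677 + 0.021 = 0.040717.
u_3 = 0.040717 × 0.677 + 0.021 = 0.048565.

Unemployment rate after three months ≈ 4.86%.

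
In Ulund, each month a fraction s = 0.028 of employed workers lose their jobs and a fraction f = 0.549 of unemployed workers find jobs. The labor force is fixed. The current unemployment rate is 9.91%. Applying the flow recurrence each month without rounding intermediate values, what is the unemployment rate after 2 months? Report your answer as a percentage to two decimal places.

With a fixed labor force, u_{t+1} = u_t + s·(1−u_t) − f·u_t = u_t·(1−s−f) + s.
Here 1−s−f = 0.423 and s = 0.028.
u_1 = 0.099100 × 0.423 + 0.028 = 0.069919.
u_2 = 0.069919 × 0.423 + 0.028 = 0.057576.

Unemployment rate after two months ≈ 5.76%.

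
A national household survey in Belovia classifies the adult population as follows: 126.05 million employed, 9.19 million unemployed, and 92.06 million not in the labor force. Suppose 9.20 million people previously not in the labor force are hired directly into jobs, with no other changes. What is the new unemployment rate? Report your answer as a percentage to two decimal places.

Initially, labor force = 126.05 + 9.19 = 135.24 million, so u = 9.19/135.24 = 6.80%.
After the change, employed and labor force both rise by 9.20; unemployed unchanged → E = 135.25, U = 9.19, labor force = 144.44 million.
New unemployment rate = 9.19 / 144.44 = 6.36%.

New unemployment rate ≈ 6.36%.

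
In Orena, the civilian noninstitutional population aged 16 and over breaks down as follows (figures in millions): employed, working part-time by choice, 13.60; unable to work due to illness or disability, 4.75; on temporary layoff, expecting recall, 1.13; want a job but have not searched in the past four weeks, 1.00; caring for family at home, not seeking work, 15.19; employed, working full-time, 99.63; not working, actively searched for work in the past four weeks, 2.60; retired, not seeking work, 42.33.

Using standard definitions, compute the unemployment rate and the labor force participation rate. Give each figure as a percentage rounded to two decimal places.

Employed = 13.60 + 99.63 = 113.23 million.
Unemployed = 1.13 + 2.60 = 3.73 million (jobless and actively searching, or on temporary layoff).
Labor force = 113.23 + 3.73 = 116.96 million.
Not in labor force = 4.75 + 1.00 + 15.19 + 42.33 = 63.27 million (those not working and not actively searching are outside the labor force — including those who want a job but have given up searching).
Civilian working-age population = 116.96 + 63.27 = 180.23 million.
Unemployment rate = 3.73 / 116.96 = 3.19%.
Labor force participation rate = 116.96 / 180.23 = 64.89%.

Unemployment rate ≈ 3.19%; labor force participation rate ≈ 64.89%.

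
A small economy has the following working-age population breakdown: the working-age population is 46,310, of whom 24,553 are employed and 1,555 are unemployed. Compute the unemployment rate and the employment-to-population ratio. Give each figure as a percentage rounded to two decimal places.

Labor force = employed + unemployed = 24,553 + 1,555 = 26,108.
Unemployment rate = 1,555 / 26,108 = 5.96%.
Employment-population ratio = 24,553 / 46,310 = 53.02%.

Unemployment rate ≈ 5.96%; employment-population ratio ≈ 53.02%.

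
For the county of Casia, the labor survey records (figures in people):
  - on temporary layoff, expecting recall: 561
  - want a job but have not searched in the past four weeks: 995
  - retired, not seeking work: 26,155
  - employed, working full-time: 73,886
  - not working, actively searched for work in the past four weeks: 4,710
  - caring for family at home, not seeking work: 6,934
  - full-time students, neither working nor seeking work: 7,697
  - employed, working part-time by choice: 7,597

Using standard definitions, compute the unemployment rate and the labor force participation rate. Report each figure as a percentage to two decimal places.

Employed = 73,886 + 7,597 = 81,483.
Unemployed = 561 + 4,710 = 5,271 (jobless and actively searching, or on temporary layoff).
Labor force = 81,483 + 5,271 = 86,754.
Not in labor force = 995 + 26,155 + 6,934 + 7,697 = 41,781 (those not working and not actively searching are outside the labor force — including those who want a job but have given up searching).
Civilian working-age population = 86,754 + 41,781 = 128,535.
Unemployment rate = 5,271 / 86,754 = 6.08%.
Labor force participation rate = 86,754 / 128,535 = 67.49%.

Unemployment rate ≈ 6.08%; labor force participation rate ≈ 67.49%.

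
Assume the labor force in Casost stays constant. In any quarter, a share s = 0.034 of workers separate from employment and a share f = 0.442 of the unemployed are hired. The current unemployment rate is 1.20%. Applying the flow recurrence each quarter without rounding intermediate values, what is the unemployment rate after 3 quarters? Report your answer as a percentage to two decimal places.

Unemployment rate after three quarters ≈ 6.29%.

With a fixed labor force, u_{t+1} = u_t + s·(1−u_t) − f·u_t = u_t·(1−s−f) + s.
Here 1−s−f = 0.524 and s = 0.034.
u_1 = 0.012000 × 0.524 + 0.034 = 0.040288.
u_2 = 0.040288 × 0.524 + 0.034 = 0.055111.
u_3 = 0.055111 × 0.524 + 0.034 = 0.062878.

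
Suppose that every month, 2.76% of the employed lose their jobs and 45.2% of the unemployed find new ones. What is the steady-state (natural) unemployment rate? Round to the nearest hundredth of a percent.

Steady-state unemployment rate ≈ 5.75%.

At steady state the flows balance: s·E = f·U, so U/(E+U) = s/(s+f).
u* = 2.76 / (2.76 + 45.2) = 2.76 / 47.96 = 5.75%.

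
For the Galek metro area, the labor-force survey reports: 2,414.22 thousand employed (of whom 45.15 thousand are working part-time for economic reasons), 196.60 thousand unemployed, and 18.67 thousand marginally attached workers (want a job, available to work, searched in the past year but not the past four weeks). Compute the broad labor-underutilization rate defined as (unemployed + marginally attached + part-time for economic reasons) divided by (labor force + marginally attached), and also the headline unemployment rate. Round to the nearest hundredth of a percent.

Labor force = 2,414.22 + 196.60 = 2,610.82 thousand.
Numerator = 196.60 + 18.67 + 45.15 = 260.42 thousand.
Denominator = 2,610.82 + 18.67 = 2,629.49 thousand.
Broad rate = 260.42 / 2,629.49 = 9.90%.
Headline unemployment rate = 196.60 / 2,610.82 = 7.53%.

Broad underutilization rate ≈ 9.90%; headline unemployment rate ≈ 7.53%.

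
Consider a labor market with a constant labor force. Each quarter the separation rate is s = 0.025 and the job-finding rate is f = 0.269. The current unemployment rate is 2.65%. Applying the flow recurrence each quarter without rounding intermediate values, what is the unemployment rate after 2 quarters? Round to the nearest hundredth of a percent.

With a fixed labor force, u_{t+1} = u_t + s·(1−u_t) − f·u_t = u_t·(1−s−f) + s.
Here 1−s−f = 0.706 and s = 0.025.
u_1 = 0.026500 × 0.706 + 0.025 = 0.043709.
u_2 = 0.043709 × 0.706 + 0.025 = 0.055859.

Unemployment rate after two quarters ≈ 5.59%.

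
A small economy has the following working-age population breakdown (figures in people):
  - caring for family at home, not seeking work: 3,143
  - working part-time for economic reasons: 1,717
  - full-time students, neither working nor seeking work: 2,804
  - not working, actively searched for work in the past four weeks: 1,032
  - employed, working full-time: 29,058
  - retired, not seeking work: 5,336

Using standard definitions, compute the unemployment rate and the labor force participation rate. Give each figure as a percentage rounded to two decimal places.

Unemployment rate ≈ 3.24%; labor force participation rate ≈ 73.82%.

Employed = 1,717 + 29,058 = 30,775 (anyone who worked, including part-time for economic reasons, counts as employed).
Unemployed = 1,032.
Labor force = 30,775 + 1,032 = 31,807.
Not in labor force = 3,143 + 2,804 + 5,336 = 11,283 (those not working and not actively searching are outside the labor force).
Civilian working-age population = 31,807 + 11,283 = 43,090.
Unemployment rate = 1,032 / 31,807 = 3.24%.
Labor force participation rate = 31,807 / 43,090 = 73.82%.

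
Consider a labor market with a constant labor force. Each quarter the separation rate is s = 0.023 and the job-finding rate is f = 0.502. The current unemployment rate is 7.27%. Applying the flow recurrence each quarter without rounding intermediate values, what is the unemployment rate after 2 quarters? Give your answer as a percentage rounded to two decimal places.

Unemployment rate after two quarters ≈ 5.03%.

With a fixed labor force, u_{t+1} = u_t + s·(1−u_t) − f·u_t = u_t·(1−s−f) + s.
Here 1−s−f = 0.475 and s = 0.023.
u_1 = 0.072700 × 0.475 + 0.023 = 0.057533.
u_2 = 0.057533 × 0.475 + 0.023 = 0.050328.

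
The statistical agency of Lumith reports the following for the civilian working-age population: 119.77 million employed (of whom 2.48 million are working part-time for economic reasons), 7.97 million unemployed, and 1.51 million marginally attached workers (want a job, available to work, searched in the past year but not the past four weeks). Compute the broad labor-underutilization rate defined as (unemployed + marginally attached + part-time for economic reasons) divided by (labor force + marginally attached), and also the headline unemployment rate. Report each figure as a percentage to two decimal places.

Broad underutilization rate ≈ 9.25%; headline unemployment rate ≈ 6.24%.

Labor force = 119.77 + 7.97 = 127.74 million.
Numerator = 7.97 + 1.51 + 2.48 = 11.96 million.
Denominator = 127.74 + 1.51 = 129.25 million.
Broad rate = 11.96 / 129.25 = 9.25%.
Headline unemployment rate = 7.97 / 127.74 = 6.24%.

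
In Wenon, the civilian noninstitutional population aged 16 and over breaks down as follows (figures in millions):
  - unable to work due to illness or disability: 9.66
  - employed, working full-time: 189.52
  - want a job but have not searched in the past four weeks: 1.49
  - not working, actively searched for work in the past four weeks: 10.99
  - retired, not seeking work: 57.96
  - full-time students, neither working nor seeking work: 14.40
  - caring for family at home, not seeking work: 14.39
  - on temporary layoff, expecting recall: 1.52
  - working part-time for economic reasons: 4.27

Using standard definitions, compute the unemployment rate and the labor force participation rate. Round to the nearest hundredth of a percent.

Unemployment rate ≈ 6.06%; labor force participation rate ≈ 67.82%.

Employed = 189.52 + 4.27 = 193.79 million (anyone who worked, including part-time for economic reasons, counts as employed).
Unemployed = 10.99 + 1.52 = 12.51 million (jobless and actively searching, or on temporary layoff).
Labor force = 193.79 + 12.51 = 206.30 million.
Not in labor force = 9.66 + 1.49 + 57.96 + 14.40 + 14.39 = 97.90 million (those not working and not actively searching are outside the labor force — including those who want a job but have given up searching).
Civilian working-age population = 206.30 + 97.90 = 304.20 million.
Unemployment rate = 12.51 / 206.30 = 6.06%.
Labor force participation rate = 206.30 / 304.20 = 67.82%.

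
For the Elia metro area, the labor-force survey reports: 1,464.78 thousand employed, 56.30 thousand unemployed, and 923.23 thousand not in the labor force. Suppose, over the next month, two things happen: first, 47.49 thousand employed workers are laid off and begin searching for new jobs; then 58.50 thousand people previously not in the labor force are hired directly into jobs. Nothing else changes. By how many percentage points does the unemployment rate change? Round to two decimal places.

The unemployment rate changes by +2.87 percentage points.

Initially, labor force = 1,464.78 + 56.30 = 1,521.08 thousand, so u = 56.30/1,521.08 = 3.70%.
After the first change, employed falls and unemployed rises by 47.49; labor force unchanged → E = 1,417.29, U = 103.79, labor force = 1,521.08 thousand.
After the second change, employed and labor force both rise by 58.50; unemployed unchanged → E = 1,475.79, U = 103.79, labor force = 1,579.58 thousand.
New unemployment rate = 103.79 / 1,579.58 = 6.57%.
Change = 6.57% − 3.70% = +2.87 percentage points.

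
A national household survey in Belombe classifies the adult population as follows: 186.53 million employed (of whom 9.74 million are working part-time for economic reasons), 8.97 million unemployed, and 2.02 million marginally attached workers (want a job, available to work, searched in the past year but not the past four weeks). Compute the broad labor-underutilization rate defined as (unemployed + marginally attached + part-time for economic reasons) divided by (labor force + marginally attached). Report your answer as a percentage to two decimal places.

Broad underutilization rate ≈ 10.50%.

Labor force = 186.53 + 8.97 = 195.50 million.
Numerator = 8.97 + 2.02 + 9.74 = 20.73 million.
Denominator = 195.50 + 2.02 = 197.52 million.
Broad rate = 20.73 / 197.52 = 10.50%.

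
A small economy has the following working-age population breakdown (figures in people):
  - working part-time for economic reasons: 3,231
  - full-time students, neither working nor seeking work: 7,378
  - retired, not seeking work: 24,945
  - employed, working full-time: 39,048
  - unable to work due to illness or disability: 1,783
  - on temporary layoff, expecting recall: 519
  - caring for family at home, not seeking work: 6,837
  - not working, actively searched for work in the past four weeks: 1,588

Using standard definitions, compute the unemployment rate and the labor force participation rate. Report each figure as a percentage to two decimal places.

Unemployment rate ≈ 4.75%; labor force participation rate ≈ 52.02%.

Employed = 3,231 + 39,048 = 42,279 (anyone who worked, including part-time for economic reasons, counts as employed).
Unemployed = 519 + 1,588 = 2,107 (jobless and actively searching, or on temporary layoff).
Labor force = 42,279 + 2,107 = 44,386.
Not in labor force = 7,378 + 24,945 + 1,783 + 6,837 = 40,943 (those not working and not actively searching are outside the labor force).
Civilian working-age population = 44,386 + 40,943 = 85,329.
Unemployment rate = 2,107 / 44,386 = 4.75%.
Labor force participation rate = 44,386 / 85,329 = 52.02%.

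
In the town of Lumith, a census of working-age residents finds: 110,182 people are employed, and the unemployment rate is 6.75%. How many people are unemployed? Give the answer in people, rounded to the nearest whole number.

Let U be the number unemployed. The labor force is E + U, and U/(E+U) = 0.0675.
So U = 0.0675 × 110,182 / (1 − 0.0675) = 7437.29 / 0.9325 ≈ 7,976.

About 7,976 are unemployed.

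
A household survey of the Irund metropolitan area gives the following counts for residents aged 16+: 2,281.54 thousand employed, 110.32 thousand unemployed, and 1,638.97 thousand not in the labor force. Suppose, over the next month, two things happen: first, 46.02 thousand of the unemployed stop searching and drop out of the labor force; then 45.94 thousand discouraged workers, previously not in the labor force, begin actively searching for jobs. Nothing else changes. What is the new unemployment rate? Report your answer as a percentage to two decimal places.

Initially, labor force = 2,281.54 + 110.32 = 2,391.86 thousand, so u = 110.32/2,391.86 = 4.61%.
After the first change, unemployed and labor force both fall by 46.02 → E = 2,281.54, U = 64.30, labor force = 2,345.84 thousand.
After the second change, unemployed and labor force both rise by 45.94 → E = 2,281.54, U = 110.24, labor force = 2,391.78 thousand.
New unemployment rate = 110.24 / 2,391.78 = 4.61%.

New unemployment rate ≈ 4.61%.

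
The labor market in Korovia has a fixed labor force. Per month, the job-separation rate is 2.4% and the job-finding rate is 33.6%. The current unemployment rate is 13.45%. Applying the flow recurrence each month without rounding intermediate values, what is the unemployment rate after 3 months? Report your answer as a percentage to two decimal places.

Unemployment rate after three months ≈ 8.44%.

With a fixed labor force, u_{t+1} = u_t + s·(1−u_t) − f·u_t = u_t·(1−s−f) + s.
Here 1−s−f = 0.640 and s = 0.024.
u_1 = 0.134500 × 0.640 + 0.024 = 0.110080.
u_2 = 0.110080 × 0.640 + 0.024 = 0.094451.
u_3 = 0.094451 × 0.640 + 0.024 = 0.084449.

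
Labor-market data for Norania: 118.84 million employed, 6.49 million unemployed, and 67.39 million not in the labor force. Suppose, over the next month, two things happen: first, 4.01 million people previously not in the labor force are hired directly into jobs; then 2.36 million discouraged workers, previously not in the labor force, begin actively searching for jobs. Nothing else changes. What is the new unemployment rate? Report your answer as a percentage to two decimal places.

New unemployment rate ≈ 6.72%.

Initially, labor force = 118.84 + 6.49 = 125.33 million, so u = 6.49/125.33 = 5.18%.
After the first change, employed and labor force both rise by 4.01; unemployed unchanged → E = 122.85, U = 6.49, labor force = 129.34 million.
After the second change, unemployed and labor force both rise by 2.36 → E = 122.85, U = 8.85, labor force = 131.70 million.
New unemployment rate = 8.85 / 131.70 = 6.72%.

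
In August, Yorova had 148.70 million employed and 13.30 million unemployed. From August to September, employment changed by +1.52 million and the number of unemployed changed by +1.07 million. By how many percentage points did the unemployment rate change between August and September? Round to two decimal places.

August: labor force = 148.70 + 13.30 = 162.00; u = 13.30/162.00 = 8.21%.
September: labor force = 150.22 + 14.37 = 164.59; u = 14.37/164.59 = 8.73%.
Change = 8.73% − 8.21% = +0.52 pp.

The unemployment rate changed by +0.52 percentage points.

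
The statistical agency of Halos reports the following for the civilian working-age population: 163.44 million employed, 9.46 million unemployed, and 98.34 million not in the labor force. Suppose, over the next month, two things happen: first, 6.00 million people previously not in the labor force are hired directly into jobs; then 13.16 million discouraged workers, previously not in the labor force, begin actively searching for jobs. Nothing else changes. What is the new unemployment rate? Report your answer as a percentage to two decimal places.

New unemployment rate ≈ 11.78%.

Initially, labor force = 163.44 + 9.46 = 172.90 million, so u = 9.46/172.90 = 5.47%.
After the first change, employed and labor force both rise by 6.00; unemployed unchanged → E = 169.44, U = 9.46, labor force = 178.90 million.
After the second change, unemployed and labor force both rise by 13.16 → E = 169.44, U = 22.62, labor force = 192.06 million.
New unemployment rate = 22.62 / 192.06 = 11.78%.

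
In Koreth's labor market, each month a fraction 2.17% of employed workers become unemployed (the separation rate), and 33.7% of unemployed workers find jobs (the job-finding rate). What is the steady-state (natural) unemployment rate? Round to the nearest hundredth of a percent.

At steady state the flows balance: s·E = f·U, so U/(E+U) = s/(s+f).
u* = 2.17 / (2.17 + 33.7) = 2.17 / 35.87 = 6.05%.

Steady-state unemployment rate ≈ 6.05%.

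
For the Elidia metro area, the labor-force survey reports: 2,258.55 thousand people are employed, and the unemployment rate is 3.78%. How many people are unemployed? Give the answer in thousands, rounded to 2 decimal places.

About 88.73 thousand are unemployed.

Let U be the number unemployed. The labor force is E + U, and U/(E+U) = 0.0378.
So U = 0.0378 × 2,258.55 / (1 − 0.0378) = 85.3732 / 0.9622 ≈ 88.73 thousand.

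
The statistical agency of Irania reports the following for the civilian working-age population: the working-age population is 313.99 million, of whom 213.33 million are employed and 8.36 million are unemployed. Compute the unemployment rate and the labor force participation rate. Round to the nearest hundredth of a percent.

Unemployment rate ≈ 3.77%; labor force participation rate ≈ 70.60%.

Labor force = employed + unemployed = 213.33 + 8.36 = 221.69 million.
Unemployment rate = 8.36 / 221.69 = 3.77%.
Labor force participation rate = 221.69 / 313.99 = 70.60%.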